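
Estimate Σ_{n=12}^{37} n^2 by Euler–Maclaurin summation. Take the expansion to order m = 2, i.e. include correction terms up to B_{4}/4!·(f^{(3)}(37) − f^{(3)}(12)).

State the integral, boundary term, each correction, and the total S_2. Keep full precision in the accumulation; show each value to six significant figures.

Integral: ∫_12^37 x^2 dx = 16308.3.
Endpoint term: (f(12) + f(37))/2 = (144.000 + 1369.00)/2 = 756.500.
Running total after boundary: 17064.8.
Correction k=1: B_{2}/2! · (f^{(1)}(37) − f^{(1)}(12)) = 1/12 · (74.0000 − 24.0000) = 4.16667.
Running total after k=1: 17069.0.
Correction k=2: B_{4}/4! · (f^{(3)}(37) − f^{(3)}(12)) = −1/720 · (0.00000 − 0.00000) = 0.00000.

S_2 ≈ 17069.0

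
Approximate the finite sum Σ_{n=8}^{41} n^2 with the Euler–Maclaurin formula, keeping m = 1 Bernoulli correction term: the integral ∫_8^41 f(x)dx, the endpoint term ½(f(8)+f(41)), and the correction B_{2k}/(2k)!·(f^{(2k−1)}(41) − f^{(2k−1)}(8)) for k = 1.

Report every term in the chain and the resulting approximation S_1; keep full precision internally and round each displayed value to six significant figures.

∫_8^41 x^2 dx evaluates to 22803.0.
Endpoint term: (f(8) + f(41))/2 = (64.0000 + 1681.00)/2 = 872.500.
Running total after boundary: 23675.5.
k=1: B_{2}/(2)! × [f^{(1)}(41) − f^{(1)}(8)] = 1/12 × (82.0000 − 16.0000) = 5.50000.

S_1 ≈ 23681.0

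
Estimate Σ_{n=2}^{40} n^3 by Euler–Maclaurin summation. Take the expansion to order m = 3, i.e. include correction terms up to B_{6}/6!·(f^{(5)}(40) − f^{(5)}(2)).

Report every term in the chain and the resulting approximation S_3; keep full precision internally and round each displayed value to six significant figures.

S_3 ≈ 672399

The integral term ∫_2^40 x^3 dx = 639996.
Endpoint term: (f(2) + f(40))/2 = (8.00000 + 64000.0)/2 = 32004.0.
Integral + boundary = 672000.
k=1: B_{2}/(2)! × [f^{(1)}(40) − f^{(1)}(2)] = 1/12 × (4800.00 − 12.0000) = 399.000.
Partial sum through k=1: 672399.
k=2: B_{4}/(4)! × [f^{(3)}(40) − f^{(3)}(2)] = −1/720 × (6.00000 − 6.00000) = 0.00000.
Partial sum through k=2: 672399.
k=3: B_{6}/(6)! × [f^{(5)}(40) − f^{(5)}(2)] = 1/30240 × (0.00000 − 0.00000) = 0.00000.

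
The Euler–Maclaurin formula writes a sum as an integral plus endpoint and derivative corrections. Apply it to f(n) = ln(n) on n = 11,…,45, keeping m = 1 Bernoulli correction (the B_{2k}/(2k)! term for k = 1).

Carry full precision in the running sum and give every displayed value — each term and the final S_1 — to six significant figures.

S_1 ≈ 114.020

∫_11^45 ln(x) dx evaluates to 110.923.
Endpoint term: (f(11) + f(45))/2 = (2.39790 + 3.80666)/2 = 3.10228.
So far: 114.025.
k=1: B_{2}/(2)! × [f^{(1)}(45) − f^{(1)}(11)] = 1/12 × (0.0222222 − 0.0909091) = -0.00572391.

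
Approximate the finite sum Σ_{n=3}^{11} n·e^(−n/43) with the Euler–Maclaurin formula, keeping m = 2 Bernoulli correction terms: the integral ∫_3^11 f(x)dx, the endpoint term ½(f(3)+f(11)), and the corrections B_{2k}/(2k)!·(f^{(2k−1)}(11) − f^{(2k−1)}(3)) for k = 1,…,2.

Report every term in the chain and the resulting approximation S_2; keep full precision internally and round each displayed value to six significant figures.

S_2 ≈ 52.4450

The integral term ∫_3^11 x·e^(−x/43) dx = 46.8118.
Boundary: ½(f(3) + f(11)) = ½(2.79783 + 8.51715) = 5.65749.
Integral + boundary = 52.4693.
k=1: B_{2}/(2)! × [f^{(1)}(11) − f^{(1)}(3)] = 1/12 × (0.576213 − 0.867545) = -0.0242777.
Partial sum through k=1: 52.4450.
k=2: B_{4}/(4)! × [f^{(3)}(11) − f^{(3)}(3)] = −1/720 × (0.00114915 − 0.00147797) = 4.56689e-07.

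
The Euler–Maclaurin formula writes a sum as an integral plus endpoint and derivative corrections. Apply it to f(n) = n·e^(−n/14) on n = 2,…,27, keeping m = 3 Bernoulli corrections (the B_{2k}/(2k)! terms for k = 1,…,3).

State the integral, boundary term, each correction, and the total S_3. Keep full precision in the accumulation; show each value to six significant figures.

∫_2^27 x·e^(−x/14) dx evaluates to 110.746.
½[f(2) + f(27)] = ½[1.73376 + 3.92460] = 2.82918.
So far: 113.576.
Correction k=1: B_{2}/2! · (f^{(1)}(27) − f^{(1)}(2)) = 1/12 · (-0.134973 − 0.743038) = -0.0731676.
After k=1: 113.502.
Correction k=2: B_{4}/4! · (f^{(3)}(27) − f^{(3)}(2)) = −1/720 · (0.000794583 − 0.0126367) = 1.64474e-05.
After k=2: 113.503.
Correction k=3: B_{6}/6! · (f^{(5)}(27) − f^{(5)}(2)) = 1/30240 · (1.16215e-05 − 0.000109604) = -3.24017e-09.

S_3 ≈ 113.503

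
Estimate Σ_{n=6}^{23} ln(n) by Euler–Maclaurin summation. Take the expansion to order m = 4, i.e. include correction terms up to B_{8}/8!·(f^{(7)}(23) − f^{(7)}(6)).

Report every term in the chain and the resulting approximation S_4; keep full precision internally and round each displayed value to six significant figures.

S_4 ≈ 46.8192

The integral term ∫_6^23 ln(x) dx = 44.3658.
½[f(6) + f(23)] = ½[1.79176 + 3.13549] = 2.46363.
So far: 46.8294.
k=1: B_{2}/(2)! × [f^{(1)}(23) − f^{(1)}(6)] = 1/12 × (0.0434783 − 0.166667) = -0.0102657.
Partial sum through k=1: 46.8192.
k=2: B_{4}/(4)! × [f^{(3)}(23) − f^{(3)}(6)] = −1/720 × (0.000164379 − 0.00925926) = 1.26318e-05.
Partial sum through k=2: 46.8192.
k=3: B_{6}/(6)! × [f^{(5)}(23) − f^{(5)}(6)] = 1/30240 × (3.72883e-06 − 0.00308642) = -1.01941e-07.
Partial sum through k=3: 46.8192.
k=4: B_{8}/(8)! × [f^{(7)}(23) − f^{(7)}(6)] = −1/1209600 × (2.11465e-07 − 0.00257202) = 2.12616e-09.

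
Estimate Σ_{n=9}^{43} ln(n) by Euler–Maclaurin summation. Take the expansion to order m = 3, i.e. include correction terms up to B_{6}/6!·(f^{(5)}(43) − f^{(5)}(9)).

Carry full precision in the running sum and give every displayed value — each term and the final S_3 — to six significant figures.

Integral: ∫_9^43 ln(x) dx = 107.957.
Endpoint term: (f(9) + f(43))/2 = (2.19722 + 3.76120)/2 = 2.97921.
Integral + boundary = 110.936.
k=1: B_{2}/(2)! × [f^{(1)}(43) − f^{(1)}(9)] = 1/12 × (0.0232558 − 0.111111) = -0.00732127.
Partial sum through k=1: 110.928.
k=2: B_{4}/(4)! × [f^{(3)}(43) − f^{(3)}(9)] = −1/720 × (2.51550e-05 − 0.00274348) = 3.77546e-06.
Partial sum through k=2: 110.928.
k=3: B_{6}/(6)! × [f^{(5)}(43) − f^{(5)}(9)] = 1/30240 × (1.63256e-07 − 0.000406442) = -1.34351e-08.

S_3 ≈ 110.928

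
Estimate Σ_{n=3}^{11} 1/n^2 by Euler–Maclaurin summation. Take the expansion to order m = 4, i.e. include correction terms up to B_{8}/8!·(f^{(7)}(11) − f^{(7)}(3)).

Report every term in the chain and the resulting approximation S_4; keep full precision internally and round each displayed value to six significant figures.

Integral: ∫_3^11 1/x^2 dx = 0.242424.
Boundary: ½(f(3) + f(11)) = ½(0.111111 + 0.00826446) = 0.0596878.
So far: 0.302112.
k=1: B_{2}/(2)! × [f^{(1)}(11) − f^{(1)}(3)] = 1/12 × (-0.00150263 − (-0.0740741)) = 0.00604762.
After k=1: 0.308160.
k=2: B_{4}/(4)! × [f^{(3)}(11) − f^{(3)}(3)] = −1/720 × (-0.000149021 − (-0.0987654)) = -0.000136967.
After k=2: 0.308023.
k=3: B_{6}/(6)! × [f^{(5)}(11) − f^{(5)}(3)] = 1/30240 × (-3.69474e-05 − (-0.329218)) = 1.08856e-05.
After k=3: 0.308034.
k=4: B_{8}/(8)! × [f^{(7)}(11) − f^{(7)}(3)] = −1/1209600 × (-1.70996e-05 − (-2.04847)) = -1.69349e-06.

S_4 ≈ 0.308032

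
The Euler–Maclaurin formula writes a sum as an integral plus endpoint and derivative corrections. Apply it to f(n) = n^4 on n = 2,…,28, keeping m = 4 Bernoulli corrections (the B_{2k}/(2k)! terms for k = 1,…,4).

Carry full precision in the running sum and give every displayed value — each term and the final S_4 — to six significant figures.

S_4 ≈ 3.75672e+06

The integral term ∫_2^28 x^4 dx = 3.44207e+06.
Endpoint term: (f(2) + f(28))/2 = (16.0000 + 614656)/2 = 307336.
Running total after boundary: 3.74940e+06.
Correction k=1: B_{2}/2! · (f^{(1)}(28) − f^{(1)}(2)) = 1/12 · (87808.0 − 32.0000) = 7314.67.
After k=1: 3.75672e+06.
Correction k=2: B_{4}/4! · (f^{(3)}(28) − f^{(3)}(2)) = −1/720 · (672.000 − 48.0000) = -0.866667.
After k=2: 3.75672e+06.
Correction k=3: B_{6}/6! · (f^{(5)}(28) − f^{(5)}(2)) = 1/30240 · (0.00000 − 0.00000) = 0.00000.
After k=3: 3.75672e+06.
Correction k=4: B_{8}/8! · (f^{(7)}(28) − f^{(7)}(2)) = −1/1209600 · (0.00000 − 0.00000) = 0.00000.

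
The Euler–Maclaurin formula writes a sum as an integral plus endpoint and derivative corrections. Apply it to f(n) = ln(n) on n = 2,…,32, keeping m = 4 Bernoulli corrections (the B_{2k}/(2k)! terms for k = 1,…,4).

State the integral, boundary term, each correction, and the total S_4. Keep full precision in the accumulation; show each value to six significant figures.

The integral term ∫_2^32 ln(x) dx = 79.5173.
Boundary: ½(f(2) + f(32)) = ½(0.693147 + 3.46574) = 2.07944.
Running total after boundary: 81.5967.
Order-1 term: 1/12 · (0.0312500 − 0.500000) = -0.0390625.
After k=1: 81.5576.
Order-2 term: −1/720 · (6.10352e-05 − 0.250000) = 0.000347137.
After k=2: 81.5580.
Order-3 term: 1/30240 · (7.15256e-07 − 0.750000) = -2.48016e-05.
After k=3: 81.5580.
Order-4 term: −1/1209600 · (2.09548e-08 − 5.62500) = 4.65030e-06.

S_4 ≈ 81.5580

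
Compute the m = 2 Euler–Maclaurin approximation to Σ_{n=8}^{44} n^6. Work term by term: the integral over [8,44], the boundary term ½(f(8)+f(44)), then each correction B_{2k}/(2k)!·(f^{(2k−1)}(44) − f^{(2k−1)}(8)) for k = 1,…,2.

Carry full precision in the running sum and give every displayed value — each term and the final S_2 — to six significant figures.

∫_8^44 x^6 dx evaluates to 4.56108e+10.
Boundary: ½(f(8) + f(44)) = ½(262144 + 7.25631e+09) = 3.62829e+09.
Integral + boundary = 4.92391e+10.
k=1: B_{2}/(2)! × [f^{(1)}(44) − f^{(1)}(8)] = 1/12 × (9.89497e+08 − 196608) = 8.24417e+07.
Running total after k=1: 4.93215e+10.
k=2: B_{4}/(4)! × [f^{(3)}(44) − f^{(3)}(8)] = −1/720 × (1.02221e+07 − 61440.0) = -14112.0.

S_2 ≈ 4.93215e+10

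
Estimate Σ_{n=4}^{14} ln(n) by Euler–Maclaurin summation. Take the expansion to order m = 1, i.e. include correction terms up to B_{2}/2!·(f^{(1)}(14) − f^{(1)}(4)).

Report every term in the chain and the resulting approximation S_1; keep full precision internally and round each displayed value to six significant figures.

S_1 ≈ 23.3994

∫_4^14 ln(x) dx evaluates to 21.4016.
Endpoint term: (f(4) + f(14))/2 = (1.38629 + 2.63906)/2 = 2.01268.
Running total after boundary: 23.4143.
k=1: B_{2}/(2)! × [f^{(1)}(14) − f^{(1)}(4)] = 1/12 × (0.0714286 − 0.250000) = -0.0148810.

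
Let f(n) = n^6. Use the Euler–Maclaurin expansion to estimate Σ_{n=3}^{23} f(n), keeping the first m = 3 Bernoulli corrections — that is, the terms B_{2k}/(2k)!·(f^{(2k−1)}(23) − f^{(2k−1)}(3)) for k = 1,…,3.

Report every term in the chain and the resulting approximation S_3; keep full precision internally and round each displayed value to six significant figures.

Integral: ∫_3^23 x^6 dx = 4.86403e+08.
½[f(3) + f(23)] = ½[729.000 + 1.48036e+08] = 7.40183e+07.
Integral + boundary = 5.60422e+08.
Order-1 term: 1/12 · (3.86181e+07 − 1458.00) = 3.21805e+06.
Running total after k=1: 5.63640e+08.
Order-2 term: −1/720 · (1.46004e+06 − 3240.00) = -2023.33.
Running total after k=2: 5.63638e+08.
Order-3 term: 1/30240 · (16560.0 − 2160.00) = 0.476190.

S_3 ≈ 5.63638e+08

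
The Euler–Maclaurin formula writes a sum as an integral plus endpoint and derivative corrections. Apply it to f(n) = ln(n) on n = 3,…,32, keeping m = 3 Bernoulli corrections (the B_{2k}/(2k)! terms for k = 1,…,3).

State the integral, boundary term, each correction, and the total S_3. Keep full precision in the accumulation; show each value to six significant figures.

S_3 ≈ 80.8648

The integral term ∫_3^32 ln(x) dx = 78.6077.
Boundary: ½(f(3) + f(32)) = ½(1.09861 + 3.46574) = 2.28217.
So far: 80.8899.
Correction k=1: B_{2}/2! · (f^{(1)}(32) − f^{(1)}(3)) = 1/12 · (0.0312500 − 0.333333) = -0.0251736.
Running total after k=1: 80.8647.
Correction k=2: B_{4}/4! · (f^{(3)}(32) − f^{(3)}(3)) = −1/720 · (6.10352e-05 − 0.0740741) = 0.000102796.
Running total after k=2: 80.8648.
Correction k=3: B_{6}/6! · (f^{(5)}(32) − f^{(5)}(3)) = 1/30240 · (7.15256e-07 − 0.0987654) = -3.26603e-06.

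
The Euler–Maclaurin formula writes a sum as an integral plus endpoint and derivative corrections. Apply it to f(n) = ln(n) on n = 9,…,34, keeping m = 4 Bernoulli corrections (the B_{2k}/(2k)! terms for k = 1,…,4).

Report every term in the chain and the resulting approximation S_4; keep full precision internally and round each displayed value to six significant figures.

Integral: ∫_9^34 ln(x) dx = 75.1212.
Boundary: ½(f(9) + f(34)) = ½(2.19722 + 3.52636) = 2.86179.
Running total after boundary: 77.9830.
k=1: B_{2}/(2)! × [f^{(1)}(34) − f^{(1)}(9)] = 1/12 × (0.0294118 − 0.111111) = -0.00680828.
Running total after k=1: 77.9762.
k=2: B_{4}/(4)! × [f^{(3)}(34) − f^{(3)}(9)] = −1/720 × (5.08854e-05 − 0.00274348) = 3.73972e-06.
Running total after k=2: 77.9762.
k=3: B_{6}/(6)! × [f^{(5)}(34) − f^{(5)}(9)] = 1/30240 × (5.28222e-07 − 0.000406442) = -1.34231e-08.
Running total after k=3: 77.9762.
k=4: B_{8}/(8)! × [f^{(7)}(34) − f^{(7)}(9)] = −1/1209600 × (1.37082e-08 − 0.000150534) = 1.24438e-10.

S_4 ≈ 77.9762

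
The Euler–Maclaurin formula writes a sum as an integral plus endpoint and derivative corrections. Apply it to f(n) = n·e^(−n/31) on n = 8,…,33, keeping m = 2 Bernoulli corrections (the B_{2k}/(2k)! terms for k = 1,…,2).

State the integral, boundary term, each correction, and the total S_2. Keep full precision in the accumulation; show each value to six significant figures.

S_2 ≈ 258.468

∫_8^33 x·e^(−x/31) dx evaluates to 249.736.
Boundary: ½(f(8) + f(33)) = ½(6.18036 + 11.3815) = 8.78094.
So far: 258.517.
Correction k=1: B_{2}/2! · (f^{(1)}(33) − f^{(1)}(8)) = 1/12 · (-0.0222513 − 0.573179) = -0.0496192.
Running total after k=1: 258.468.
Correction k=2: B_{4}/4! · (f^{(3)}(33) − f^{(3)}(8)) = −1/720 · (0.000694629 − 0.00220423) = 2.09668e-06.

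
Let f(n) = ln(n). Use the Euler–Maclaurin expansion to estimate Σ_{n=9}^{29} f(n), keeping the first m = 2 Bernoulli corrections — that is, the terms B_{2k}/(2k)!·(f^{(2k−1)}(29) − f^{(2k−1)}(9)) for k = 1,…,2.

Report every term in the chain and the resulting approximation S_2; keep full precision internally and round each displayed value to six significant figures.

∫_9^29 ln(x) dx evaluates to 57.8766.
Endpoint term: (f(9) + f(29))/2 = (2.19722 + 3.36730)/2 = 2.78226.
Integral + boundary = 60.6588.
k=1: B_{2}/(2)! × [f^{(1)}(29) − f^{(1)}(9)] = 1/12 × (0.0344828 − 0.111111) = -0.00638570.
Partial sum through k=1: 60.6524.
k=2: B_{4}/(4)! × [f^{(3)}(29) − f^{(3)}(9)] = −1/720 × (8.20042e-05 − 0.00274348) = 3.69650e-06.

S_2 ≈ 60.6524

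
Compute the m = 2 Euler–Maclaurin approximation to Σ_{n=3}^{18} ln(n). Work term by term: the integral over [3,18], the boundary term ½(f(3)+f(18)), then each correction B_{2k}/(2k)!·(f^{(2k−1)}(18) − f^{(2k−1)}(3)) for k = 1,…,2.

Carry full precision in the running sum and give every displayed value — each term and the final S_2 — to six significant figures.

∫_3^18 ln(x) dx evaluates to 33.7309.
½[f(3) + f(18)] = ½[1.09861 + 2.89037] = 1.99449.
So far: 35.7253.
Correction k=1: B_{2}/2! · (f^{(1)}(18) − f^{(1)}(3)) = 1/12 · (0.0555556 − 0.333333) = -0.0231481.
After k=1: 35.7022.
Correction k=2: B_{4}/4! · (f^{(3)}(18) − f^{(3)}(3)) = −1/720 · (0.000342936 − 0.0740741) = 0.000102404.

S_2 ≈ 35.7023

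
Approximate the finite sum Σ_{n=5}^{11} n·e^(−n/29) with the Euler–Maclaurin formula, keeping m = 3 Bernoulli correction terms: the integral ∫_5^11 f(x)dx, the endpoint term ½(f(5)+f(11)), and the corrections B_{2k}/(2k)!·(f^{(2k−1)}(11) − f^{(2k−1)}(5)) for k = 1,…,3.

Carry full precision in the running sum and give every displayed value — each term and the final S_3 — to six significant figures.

The integral term ∫_5^11 x·e^(−x/29) dx = 36.0215.
Endpoint term: (f(5) + f(11))/2 = (4.20815 + 7.52767)/2 = 5.86791.
Running total after boundary: 41.8894.
Order-1 term: 1/12 · (0.424759 − 0.696522) = -0.0226470.
Running total after k=1: 41.8668.
Order-2 term: −1/720 · (0.00213249 − 0.00282971) = 9.68356e-07.
Running total after k=2: 41.8668.
Order-3 term: 1/30240 · (4.47077e-06 − 5.74460e-06) = -4.21239e-11.

S_3 ≈ 41.8668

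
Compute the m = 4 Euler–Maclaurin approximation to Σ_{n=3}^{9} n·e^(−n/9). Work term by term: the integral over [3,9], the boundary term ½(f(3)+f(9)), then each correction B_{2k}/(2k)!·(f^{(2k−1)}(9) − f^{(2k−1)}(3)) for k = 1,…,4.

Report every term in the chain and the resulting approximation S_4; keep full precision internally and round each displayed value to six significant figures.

∫_3^9 x·e^(−x/9) dx evaluates to 17.7889.
Endpoint term: (f(3) + f(9))/2 = (2.14959 + 3.31091)/2 = 2.73025.
Running total after boundary: 20.5192.
k=1: B_{2}/(2)! × [f^{(1)}(9) − f^{(1)}(3)] = 1/12 × (0.00000 − 0.477688) = -0.0398073.
Running total after k=1: 20.4794.
k=2: B_{4}/(4)! × [f^{(3)}(9) − f^{(3)}(3)] = −1/720 × (0.00908344 − 0.0235895) = 2.01473e-05.
Running total after k=2: 20.4794.
k=3: B_{6}/(6)! × [f^{(5)}(9) − f^{(5)}(3)] = 1/30240 × (0.000224283 − 0.000509650) = -9.43675e-09.
Running total after k=3: 20.4794.
k=4: B_{8}/(8)! × [f^{(7)}(9) − f^{(7)}(3)] = −1/1209600 × (4.15338e-06 − 8.98853e-06) = 3.99732e-12.

S_4 ≈ 20.4794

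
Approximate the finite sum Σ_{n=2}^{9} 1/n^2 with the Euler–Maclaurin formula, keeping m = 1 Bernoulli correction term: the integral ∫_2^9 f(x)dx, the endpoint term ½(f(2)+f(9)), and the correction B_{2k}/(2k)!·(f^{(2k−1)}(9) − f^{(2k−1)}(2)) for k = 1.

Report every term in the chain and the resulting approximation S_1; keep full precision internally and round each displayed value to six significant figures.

S_1 ≈ 0.540666

Integral: ∫_2^9 1/x^2 dx = 0.388889.
Endpoint term: (f(2) + f(9))/2 = (0.250000 + 0.0123457)/2 = 0.131173.
Integral + boundary = 0.520062.
Correction k=1: B_{2}/2! · (f^{(1)}(9) − f^{(1)}(2)) = 1/12 · (-0.00274348 − (-0.250000)) = 0.0206047.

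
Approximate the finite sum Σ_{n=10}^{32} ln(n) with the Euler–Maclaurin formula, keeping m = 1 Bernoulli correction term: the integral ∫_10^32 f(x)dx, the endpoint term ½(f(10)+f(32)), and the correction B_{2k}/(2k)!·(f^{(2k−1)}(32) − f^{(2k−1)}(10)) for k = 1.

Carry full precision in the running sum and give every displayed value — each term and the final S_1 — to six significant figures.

Integral: ∫_10^32 ln(x) dx = 65.8777.
Endpoint term: (f(10) + f(32))/2 = (2.30259 + 3.46574)/2 = 2.88416.
Running total after boundary: 68.7619.
Order-1 term: 1/12 · (0.0312500 − 0.100000) = -0.00572917.

S_1 ≈ 68.7561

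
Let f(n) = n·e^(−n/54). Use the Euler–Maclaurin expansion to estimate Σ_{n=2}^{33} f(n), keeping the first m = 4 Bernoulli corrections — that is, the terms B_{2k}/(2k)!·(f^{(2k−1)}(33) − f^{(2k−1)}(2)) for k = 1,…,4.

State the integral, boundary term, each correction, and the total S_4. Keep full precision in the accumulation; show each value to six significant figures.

S_4 ≈ 374.080

Integral: ∫_2^33 x·e^(−x/54) dx = 364.221.
Endpoint term: (f(2) + f(33))/2 = (1.92728 + 17.9107)/2 = 9.91897.
Integral + boundary = 374.140.
Order-1 term: 1/12 · (0.211068 − 0.927950) = -0.0597401.
Running total after k=1: 374.080.
Order-2 term: −1/720 · (0.000444638 − 0.000979160) = 7.42392e-07.
Running total after k=2: 374.080.
Order-3 term: 1/30240 · (2.80141e-07 − 5.62446e-07) = -9.33548e-12.
Running total after k=3: 374.080.
Order-4 term: −1/1209600 · (1.39849e-10 − 2.70612e-10) = 1.08104e-16.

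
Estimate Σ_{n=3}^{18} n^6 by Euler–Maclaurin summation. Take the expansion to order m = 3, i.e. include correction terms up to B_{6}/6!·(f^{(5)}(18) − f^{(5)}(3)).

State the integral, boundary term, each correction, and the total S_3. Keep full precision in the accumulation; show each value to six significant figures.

Integral: ∫_3^18 x^6 dx = 8.74597e+07.
Boundary: ½(f(3) + f(18)) = ½(729.000 + 3.40122e+07) = 1.70065e+07.
So far: 1.04466e+08.
Correction k=1: B_{2}/2! · (f^{(1)}(18) − f^{(1)}(3)) = 1/12 · (1.13374e+07 − 1458.00) = 944662.
Partial sum through k=1: 1.05411e+08.
Correction k=2: B_{4}/4! · (f^{(3)}(18) − f^{(3)}(3)) = −1/720 · (699840 − 3240.00) = -967.500.
Partial sum through k=2: 1.05410e+08.
Correction k=3: B_{6}/6! · (f^{(5)}(18) − f^{(5)}(3)) = 1/30240 · (12960.0 − 2160.00) = 0.357143.

S_3 ≈ 1.05410e+08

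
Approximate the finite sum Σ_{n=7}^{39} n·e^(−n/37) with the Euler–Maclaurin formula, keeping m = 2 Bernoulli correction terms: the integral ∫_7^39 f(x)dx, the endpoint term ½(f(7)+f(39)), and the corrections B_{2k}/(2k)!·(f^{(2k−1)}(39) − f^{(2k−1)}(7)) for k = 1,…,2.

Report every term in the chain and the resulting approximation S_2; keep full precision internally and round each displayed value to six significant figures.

∫_7^39 x·e^(−x/37) dx evaluates to 367.338.
Endpoint term: (f(7) + f(39))/2 = (5.79341 + 13.5924)/2 = 9.69288.
Running total after boundary: 377.031.
Correction k=1: B_{2}/2! · (f^{(1)}(39) − f^{(1)}(7)) = 1/12 · (-0.0188390 − 0.671051) = -0.0574909.
Partial sum through k=1: 376.973.
Correction k=2: B_{4}/4! · (f^{(3)}(39) − f^{(3)}(7)) = −1/720 · (0.000495402 − 0.00169928) = 1.67205e-06.

S_2 ≈ 376.973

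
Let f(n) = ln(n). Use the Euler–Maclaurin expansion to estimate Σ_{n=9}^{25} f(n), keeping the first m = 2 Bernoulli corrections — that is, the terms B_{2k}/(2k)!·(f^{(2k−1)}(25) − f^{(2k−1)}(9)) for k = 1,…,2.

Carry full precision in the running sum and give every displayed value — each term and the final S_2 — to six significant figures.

Integral: ∫_9^25 ln(x) dx = 44.6969.
½[f(9) + f(25)] = ½[2.19722 + 3.21888] = 2.70805.
Running total after boundary: 47.4049.
Correction k=1: B_{2}/2! · (f^{(1)}(25) − f^{(1)}(9)) = 1/12 · (0.0400000 − 0.111111) = -0.00592593.
Running total after k=1: 47.3990.
Correction k=2: B_{4}/4! · (f^{(3)}(25) − f^{(3)}(9)) = −1/720 · (0.000128000 − 0.00274348) = 3.63262e-06.

S_2 ≈ 47.3990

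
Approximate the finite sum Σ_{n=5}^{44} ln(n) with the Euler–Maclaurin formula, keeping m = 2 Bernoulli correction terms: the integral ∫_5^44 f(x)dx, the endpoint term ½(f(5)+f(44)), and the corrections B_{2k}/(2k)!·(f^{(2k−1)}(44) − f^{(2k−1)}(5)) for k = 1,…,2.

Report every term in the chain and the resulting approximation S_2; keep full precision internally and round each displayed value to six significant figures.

∫_5^44 ln(x) dx evaluates to 119.457.
½[f(5) + f(44)] = ½[1.60944 + 3.78419] = 2.69681.
Integral + boundary = 122.154.
Correction k=1: B_{2}/2! · (f^{(1)}(44) − f^{(1)}(5)) = 1/12 · (0.0227273 − 0.200000) = -0.0147727.
Running total after k=1: 122.139.
Correction k=2: B_{4}/4! · (f^{(3)}(44) − f^{(3)}(5)) = −1/720 · (2.34786e-05 − 0.0160000) = 2.21896e-05.

S_2 ≈ 122.139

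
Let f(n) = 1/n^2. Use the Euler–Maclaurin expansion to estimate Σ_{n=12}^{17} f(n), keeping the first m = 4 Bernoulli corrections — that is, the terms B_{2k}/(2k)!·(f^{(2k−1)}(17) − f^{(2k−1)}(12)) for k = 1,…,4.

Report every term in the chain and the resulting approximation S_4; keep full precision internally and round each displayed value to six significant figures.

Integral: ∫_12^17 1/x^2 dx = 0.0245098.
½[f(12) + f(17)] = ½[0.00694444 + 0.00346021] = 0.00520233.
Integral + boundary = 0.0297121.
Correction k=1: B_{2}/2! · (f^{(1)}(17) − f^{(1)}(12)) = 1/12 · (-0.000407083 − (-0.00115741)) = 6.25270e-05.
Running total after k=1: 0.0297747.
Correction k=2: B_{4}/4! · (f^{(3)}(17) − f^{(3)}(12)) = −1/720 · (-1.69031e-05 − (-9.64506e-05)) = -1.10483e-07.
Running total after k=2: 0.0297745.
Correction k=3: B_{6}/6! · (f^{(5)}(17) − f^{(5)}(12)) = 1/30240 · (-1.75465e-06 − (-2.00939e-05)) = 6.06456e-10.
Running total after k=3: 0.0297745.
Correction k=4: B_{8}/8! · (f^{(7)}(17) − f^{(7)}(12)) = −1/1209600 · (-3.40001e-07 − (-7.81429e-06)) = -6.17914e-12.

S_4 ≈ 0.0297745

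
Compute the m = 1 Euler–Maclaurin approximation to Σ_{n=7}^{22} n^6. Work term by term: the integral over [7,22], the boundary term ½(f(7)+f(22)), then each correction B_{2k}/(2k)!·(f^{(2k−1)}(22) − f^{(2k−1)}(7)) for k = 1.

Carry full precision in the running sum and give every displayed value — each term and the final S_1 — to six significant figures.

S_1 ≈ 4.15536e+08

The integral term ∫_7^22 x^6 dx = 3.56219e+08.
½[f(7) + f(22)] = ½[117649 + 1.13380e+08] = 5.67488e+07.
Integral + boundary = 4.12968e+08.
Correction k=1: B_{2}/2! · (f^{(1)}(22) − f^{(1)}(7)) = 1/12 · (3.09218e+07 − 100842) = 2.56841e+06.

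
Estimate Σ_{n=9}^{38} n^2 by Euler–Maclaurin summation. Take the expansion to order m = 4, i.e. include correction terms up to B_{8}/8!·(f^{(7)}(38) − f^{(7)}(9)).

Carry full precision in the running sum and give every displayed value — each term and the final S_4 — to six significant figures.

S_4 ≈ 18815.0

The integral term ∫_9^38 x^2 dx = 18047.7.
Boundary: ½(f(9) + f(38)) = ½(81.0000 + 1444.00) = 762.500.
Running total after boundary: 18810.2.
Order-1 term: 1/12 · (76.0000 − 18.0000) = 4.83333.
After k=1: 18815.0.
Order-2 term: −1/720 · (0.00000 − 0.00000) = 0.00000.
After k=2: 18815.0.
Order-3 term: 1/30240 · (0.00000 − 0.00000) = 0.00000.
After k=3: 18815.0.
Order-4 term: −1/1209600 · (0.00000 − 0.00000) = 0.00000.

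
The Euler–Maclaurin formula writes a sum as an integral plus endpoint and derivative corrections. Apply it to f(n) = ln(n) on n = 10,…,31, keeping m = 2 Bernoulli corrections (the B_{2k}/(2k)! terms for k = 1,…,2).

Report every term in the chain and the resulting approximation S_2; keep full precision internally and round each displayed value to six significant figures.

Integral: ∫_10^31 ln(x) dx = 62.4278.
½[f(10) + f(31)] = ½[2.30259 + 3.43399] = 2.86829.
So far: 65.2960.
k=1: B_{2}/(2)! × [f^{(1)}(31) − f^{(1)}(10)] = 1/12 × (0.0322581 − 0.100000) = -0.00564516.
Running total after k=1: 65.2904.
k=2: B_{4}/(4)! × [f^{(3)}(31) − f^{(3)}(10)] = −1/720 × (6.71344e-05 − 0.00200000) = 2.68454e-06.

S_2 ≈ 65.2904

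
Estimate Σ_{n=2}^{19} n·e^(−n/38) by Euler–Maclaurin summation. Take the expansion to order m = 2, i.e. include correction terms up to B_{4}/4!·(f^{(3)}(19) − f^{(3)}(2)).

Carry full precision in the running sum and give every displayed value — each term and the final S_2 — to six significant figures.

S_2 ≈ 134.985

Integral: ∫_2^19 x·e^(−x/38) dx = 128.323.
Endpoint term: (f(2) + f(19))/2 = (1.89746 + 11.5241)/2 = 6.71077.
Running total after boundary: 135.034.
Correction k=1: B_{2}/2! · (f^{(1)}(19) − f^{(1)}(2)) = 1/12 · (0.303265 − 0.898796) = -0.0496276.
After k=1: 134.985.
Correction k=2: B_{4}/4! · (f^{(3)}(19) − f^{(3)}(2)) = −1/720 · (0.00105009 − 0.00193646) = 1.23108e-06.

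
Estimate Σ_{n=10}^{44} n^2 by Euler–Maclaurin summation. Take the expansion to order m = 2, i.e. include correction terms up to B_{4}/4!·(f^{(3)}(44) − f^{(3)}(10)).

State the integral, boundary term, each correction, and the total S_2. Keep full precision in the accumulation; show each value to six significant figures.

∫_10^44 x^2 dx evaluates to 28061.3.
Endpoint term: (f(10) + f(44))/2 = (100.000 + 1936.00)/2 = 1018.00.
Running total after boundary: 29079.3.
k=1: B_{2}/(2)! × [f^{(1)}(44) − f^{(1)}(10)] = 1/12 × (88.0000 − 20.0000) = 5.66667.
After k=1: 29085.0.
k=2: B_{4}/(4)! × [f^{(3)}(44) − f^{(3)}(10)] = −1/720 × (0.00000 − 0.00000) = 0.00000.

S_2 ≈ 29085.0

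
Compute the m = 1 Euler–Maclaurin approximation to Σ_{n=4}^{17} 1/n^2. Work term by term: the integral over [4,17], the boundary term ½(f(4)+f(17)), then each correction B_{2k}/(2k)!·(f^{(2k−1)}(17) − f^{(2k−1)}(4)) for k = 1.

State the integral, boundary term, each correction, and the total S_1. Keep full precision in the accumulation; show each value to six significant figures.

The integral term ∫_4^17 1/x^2 dx = 0.191176.
½[f(4) + f(17)] = ½[0.0625000 + 0.00346021] = 0.0329801.
Integral + boundary = 0.224157.
Correction k=1: B_{2}/2! · (f^{(1)}(17) − f^{(1)}(4)) = 1/12 · (-0.000407083 − (-0.0312500)) = 0.00257024.

S_1 ≈ 0.226727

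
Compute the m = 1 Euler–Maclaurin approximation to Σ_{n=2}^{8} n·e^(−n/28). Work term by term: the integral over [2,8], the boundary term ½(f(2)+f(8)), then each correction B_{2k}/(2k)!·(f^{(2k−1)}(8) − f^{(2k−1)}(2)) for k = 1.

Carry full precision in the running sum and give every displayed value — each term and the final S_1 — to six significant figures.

Integral: ∫_2^8 x·e^(−x/28) dx = 24.6036.
Boundary: ½(f(2) + f(8)) = ½(1.86213 + 6.01182) = 3.93697.
Integral + boundary = 28.5406.
k=1: B_{2}/(2)! × [f^{(1)}(8) − f^{(1)}(2)] = 1/12 × (0.536769 − 0.864558) = -0.0273157.

S_1 ≈ 28.5133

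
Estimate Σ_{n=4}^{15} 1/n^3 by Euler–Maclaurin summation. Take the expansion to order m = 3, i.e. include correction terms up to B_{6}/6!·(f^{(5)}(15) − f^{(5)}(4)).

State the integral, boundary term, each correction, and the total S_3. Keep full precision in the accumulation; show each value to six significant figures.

S_3 ≈ 0.0379410

Integral: ∫_4^15 1/x^3 dx = 0.0290278.
Boundary: ½(f(4) + f(15)) = ½(0.0156250 + 0.000296296) = 0.00796065.
Integral + boundary = 0.0369884.
Correction k=1: B_{2}/2! · (f^{(1)}(15) − f^{(1)}(4)) = 1/12 · (-5.92593e-05 − (-0.0117188)) = 0.000971624.
After k=1: 0.0379601.
Correction k=2: B_{4}/4! · (f^{(3)}(15) − f^{(3)}(4)) = −1/720 · (-5.26749e-06 − (-0.0146484)) = -2.03377e-05.
After k=2: 0.0379397.
Correction k=3: B_{6}/6! · (f^{(5)}(15) − f^{(5)}(4)) = 1/30240 · (-9.83265e-07 − (-0.0384521)) = 1.27153e-06.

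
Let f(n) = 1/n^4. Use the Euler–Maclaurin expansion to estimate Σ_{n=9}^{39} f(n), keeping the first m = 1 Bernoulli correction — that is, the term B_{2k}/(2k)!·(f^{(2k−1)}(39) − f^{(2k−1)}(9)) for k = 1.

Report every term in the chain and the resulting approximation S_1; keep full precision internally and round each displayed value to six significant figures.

S_1 ≈ 0.000533693

The integral term ∫_9^39 1/x^4 dx = 0.000451628.
Endpoint term: (f(9) + f(39))/2 = (0.000152416 + 4.32257e-07)/2 = 7.64240e-05.
Integral + boundary = 0.000528052.
Order-1 term: 1/12 · (-4.43340e-08 − (-6.77404e-05)) = 5.64133e-06.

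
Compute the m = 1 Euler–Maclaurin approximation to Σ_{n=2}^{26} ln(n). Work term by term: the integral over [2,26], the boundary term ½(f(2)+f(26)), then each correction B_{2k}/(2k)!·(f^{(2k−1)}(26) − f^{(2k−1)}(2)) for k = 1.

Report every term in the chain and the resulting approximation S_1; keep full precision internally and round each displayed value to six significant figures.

S_1 ≈ 61.2614

The integral term ∫_2^26 ln(x) dx = 59.3242.
Boundary: ½(f(2) + f(26)) = ½(0.693147 + 3.25810) = 1.97562.
So far: 61.2998.
Order-1 term: 1/12 · (0.0384615 − 0.500000) = -0.0384615.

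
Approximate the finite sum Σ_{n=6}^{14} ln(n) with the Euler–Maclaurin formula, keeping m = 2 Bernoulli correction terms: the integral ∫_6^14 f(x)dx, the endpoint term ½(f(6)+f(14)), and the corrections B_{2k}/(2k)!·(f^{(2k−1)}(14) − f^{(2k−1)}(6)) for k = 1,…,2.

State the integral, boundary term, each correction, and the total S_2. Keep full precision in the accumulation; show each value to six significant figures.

S_2 ≈ 20.4037

∫_6^14 ln(x) dx evaluates to 18.1962.
½[f(6) + f(14)] = ½[1.79176 + 2.63906] = 2.21541.
Integral + boundary = 20.4117.
Order-1 term: 1/12 · (0.0714286 − 0.166667) = -0.00793651.
After k=1: 20.4037.
Order-2 term: −1/720 · (0.000728863 − 0.00925926) = 1.18478e-05.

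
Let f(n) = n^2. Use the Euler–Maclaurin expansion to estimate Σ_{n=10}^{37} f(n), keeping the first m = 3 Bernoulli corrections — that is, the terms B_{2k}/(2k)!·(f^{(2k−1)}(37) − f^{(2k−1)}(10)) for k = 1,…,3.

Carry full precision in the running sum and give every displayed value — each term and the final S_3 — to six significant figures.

S_3 ≈ 17290.0

Integral: ∫_10^37 x^2 dx = 16551.0.
Boundary: ½(f(10) + f(37)) = ½(100.000 + 1369.00) = 734.500.
Running total after boundary: 17285.5.
Correction k=1: B_{2}/2! · (f^{(1)}(37) − f^{(1)}(10)) = 1/12 · (74.0000 − 20.0000) = 4.50000.
After k=1: 17290.0.
Correction k=2: B_{4}/4! · (f^{(3)}(37) − f^{(3)}(10)) = −1/720 · (0.00000 − 0.00000) = 0.00000.
After k=2: 17290.0.
Correction k=3: B_{6}/6! · (f^{(5)}(37) − f^{(5)}(10)) = 1/30240 · (0.00000 − 0.00000) = 0.00000.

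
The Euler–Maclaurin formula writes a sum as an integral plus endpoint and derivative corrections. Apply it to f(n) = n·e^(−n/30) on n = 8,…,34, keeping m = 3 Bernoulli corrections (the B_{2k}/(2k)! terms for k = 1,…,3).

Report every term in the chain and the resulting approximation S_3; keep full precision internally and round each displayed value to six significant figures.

S_3 ≈ 263.485

The integral term ∫_8^34 x·e^(−x/30) dx = 254.998.
Endpoint term: (f(8) + f(34))/2 = (6.12743 + 10.9466)/2 = 8.53700.
Integral + boundary = 263.535.
Order-1 term: 1/12 · (-0.0429278 − 0.561681) = -0.0503840.
Partial sum through k=1: 263.485.
Order-2 term: −1/720 · (0.000667765 − 0.00232615) = 2.30332e-06.
Partial sum through k=2: 263.485.
Order-3 term: 1/30240 · (1.53692e-06 − 4.47580e-06) = -9.71850e-11.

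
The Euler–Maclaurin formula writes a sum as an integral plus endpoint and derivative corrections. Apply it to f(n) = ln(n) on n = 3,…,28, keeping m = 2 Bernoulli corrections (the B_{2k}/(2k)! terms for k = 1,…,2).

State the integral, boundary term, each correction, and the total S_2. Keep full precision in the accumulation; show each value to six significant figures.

S_2 ≈ 67.1966

Integral: ∫_3^28 ln(x) dx = 65.0059.
Endpoint term: (f(3) + f(28))/2 = (1.09861 + 3.33220)/2 = 2.21541.
Integral + boundary = 67.2213.
Order-1 term: 1/12 · (0.0357143 − 0.333333) = -0.0248016.
After k=1: 67.1965.
Order-2 term: −1/720 · (9.11079e-05 − 0.0740741) = 0.000102754.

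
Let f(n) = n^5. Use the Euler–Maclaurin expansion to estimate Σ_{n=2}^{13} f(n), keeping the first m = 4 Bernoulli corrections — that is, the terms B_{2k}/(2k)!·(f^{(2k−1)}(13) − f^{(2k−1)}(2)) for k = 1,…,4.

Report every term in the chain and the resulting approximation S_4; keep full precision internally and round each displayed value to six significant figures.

∫_2^13 x^5 dx evaluates to 804458.
Boundary: ½(f(2) + f(13)) = ½(32.0000 + 371293) = 185662.
Integral + boundary = 990120.
Order-1 term: 1/12 · (142805 − 80.0000) = 11893.8.
Partial sum through k=1: 1.00201e+06.
Order-2 term: −1/720 · (10140.0 − 240.000) = -13.7500.
Partial sum through k=2: 1.00200e+06.
Order-3 term: 1/30240 · (120.000 − 120.000) = 0.00000.
Partial sum through k=3: 1.00200e+06.
Order-4 term: −1/1209600 · (0.00000 − 0.00000) = 0.00000.

S_4 ≈ 1.00200e+06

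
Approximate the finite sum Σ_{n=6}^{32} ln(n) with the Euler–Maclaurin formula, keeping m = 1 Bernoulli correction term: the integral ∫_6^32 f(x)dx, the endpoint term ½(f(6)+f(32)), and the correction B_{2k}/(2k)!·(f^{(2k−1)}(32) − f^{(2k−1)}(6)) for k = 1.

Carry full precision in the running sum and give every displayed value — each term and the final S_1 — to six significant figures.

∫_6^32 ln(x) dx evaluates to 74.1530.
½[f(6) + f(32)] = ½[1.79176 + 3.46574] = 2.62875.
Integral + boundary = 76.7817.
k=1: B_{2}/(2)! × [f^{(1)}(32) − f^{(1)}(6)] = 1/12 × (0.0312500 − 0.166667) = -0.0112847.

S_1 ≈ 76.7705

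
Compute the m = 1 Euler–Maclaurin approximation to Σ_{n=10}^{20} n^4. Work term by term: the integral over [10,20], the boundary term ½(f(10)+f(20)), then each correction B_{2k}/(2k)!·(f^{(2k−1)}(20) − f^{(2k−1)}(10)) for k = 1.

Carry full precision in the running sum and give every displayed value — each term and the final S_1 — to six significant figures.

S_1 ≈ 707333

∫_10^20 x^4 dx evaluates to 620000.
Boundary: ½(f(10) + f(20)) = ½(10000.0 + 160000) = 85000.0.
So far: 705000.
k=1: B_{2}/(2)! × [f^{(1)}(20) − f^{(1)}(10)] = 1/12 × (32000.0 − 4000.00) = 2333.33.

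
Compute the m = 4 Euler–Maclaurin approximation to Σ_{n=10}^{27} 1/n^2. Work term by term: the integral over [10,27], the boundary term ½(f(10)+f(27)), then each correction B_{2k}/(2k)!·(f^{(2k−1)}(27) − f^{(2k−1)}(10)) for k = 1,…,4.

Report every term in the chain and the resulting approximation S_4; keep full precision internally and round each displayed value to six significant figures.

The integral term ∫_10^27 1/x^2 dx = 0.0629630.
Endpoint term: (f(10) + f(27))/2 = (0.0100000 + 0.00137174)/2 = 0.00568587.
Integral + boundary = 0.0686488.
Correction k=1: B_{2}/2! · (f^{(1)}(27) − f^{(1)}(10)) = 1/12 · (-0.000101611 − (-0.00200000)) = 0.000158199.
Partial sum through k=1: 0.0688070.
Correction k=2: B_{4}/4! · (f^{(3)}(27) − f^{(3)}(10)) = −1/720 · (-1.67260e-06 − (-0.000240000)) = -3.31010e-07.
Partial sum through k=2: 0.0688067.
Correction k=3: B_{6}/6! · (f^{(5)}(27) − f^{(5)}(10)) = 1/30240 · (-6.88313e-08 − (-7.20000e-05)) = 2.37868e-09.
Partial sum through k=3: 0.0688067.
Correction k=4: B_{8}/8! · (f^{(7)}(27) − f^{(7)}(10)) = −1/1209600 · (-5.28745e-09 − (-4.03200e-05)) = -3.33290e-11.

S_4 ≈ 0.0688067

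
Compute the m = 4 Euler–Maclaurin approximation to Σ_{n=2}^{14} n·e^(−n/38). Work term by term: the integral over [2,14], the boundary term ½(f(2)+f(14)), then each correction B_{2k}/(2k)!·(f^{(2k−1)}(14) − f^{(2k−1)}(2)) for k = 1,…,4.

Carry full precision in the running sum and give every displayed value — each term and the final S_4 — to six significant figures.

∫_2^14 x·e^(−x/38) dx evaluates to 75.0210.
Endpoint term: (f(2) + f(14))/2 = (1.89746 + 9.68556)/2 = 5.79151.
Integral + boundary = 80.8125.
k=1: B_{2}/(2)! × [f^{(1)}(14) − f^{(1)}(2)] = 1/12 × (0.436943 − 0.898796) = -0.0384878.
After k=1: 80.7740.
k=2: B_{4}/(4)! × [f^{(3)}(14) − f^{(3)}(2)] = −1/720 × (0.00126080 − 0.00193646) = 9.38424e-07.
After k=2: 80.7740.
k=3: B_{6}/(6)! × [f^{(5)}(14) − f^{(5)}(2)] = 1/30240 × (1.53671e-06 − 2.25104e-06) = -2.36219e-11.
After k=3: 80.7740.
k=4: B_{8}/(8)! × [f^{(7)}(14) − f^{(7)}(2)] = −1/1209600 × (1.52374e-09 − 2.18908e-09) = 5.50044e-16.

S_4 ≈ 80.7740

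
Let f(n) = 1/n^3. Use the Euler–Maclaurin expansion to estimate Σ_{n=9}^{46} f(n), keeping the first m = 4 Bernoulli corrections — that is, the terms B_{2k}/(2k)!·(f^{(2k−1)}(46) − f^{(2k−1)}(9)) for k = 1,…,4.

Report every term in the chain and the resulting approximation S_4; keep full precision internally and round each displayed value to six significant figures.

∫_9^46 1/x^3 dx evaluates to 0.00593654.
Boundary: ½(f(9) + f(46)) = ½(0.00137174 + 1.02737e-05) = 0.000691008.
Running total after boundary: 0.00662755.
k=1: B_{2}/(2)! × [f^{(1)}(46) − f^{(1)}(9)] = 1/12 × (-6.70023e-07 − (-0.000457247)) = 3.80481e-05.
Running total after k=1: 0.00666560.
k=2: B_{4}/(4)! × [f^{(3)}(46) − f^{(3)}(9)] = −1/720 × (-6.33292e-09 − (-0.000112901)) = -1.56798e-07.
Running total after k=2: 0.00666544.
k=3: B_{6}/(6)! × [f^{(5)}(46) − f^{(5)}(9)] = 1/30240 × (-1.25701e-10 − (-5.85410e-05)) = 1.93588e-09.
Running total after k=3: 0.00666545.
k=4: B_{8}/(8)! × [f^{(7)}(46) − f^{(7)}(9)] = −1/1209600 × (-4.27715e-12 − (-5.20365e-05)) = -4.30196e-11.

S_4 ≈ 0.00666545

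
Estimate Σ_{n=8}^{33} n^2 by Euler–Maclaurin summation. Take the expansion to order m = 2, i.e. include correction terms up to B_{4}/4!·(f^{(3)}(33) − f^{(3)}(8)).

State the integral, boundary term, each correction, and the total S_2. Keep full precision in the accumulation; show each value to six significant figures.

S_2 ≈ 12389.0

Integral: ∫_8^33 x^2 dx = 11808.3.
Boundary: ½(f(8) + f(33)) = ½(64.0000 + 1089.00) = 576.500.
Integral + boundary = 12384.8.
k=1: B_{2}/(2)! × [f^{(1)}(33) − f^{(1)}(8)] = 1/12 × (66.0000 − 16.0000) = 4.16667.
After k=1: 12389.0.
k=2: B_{4}/(4)! × [f^{(3)}(33) − f^{(3)}(8)] = −1/720 × (0.00000 − 0.00000) = 0.00000.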